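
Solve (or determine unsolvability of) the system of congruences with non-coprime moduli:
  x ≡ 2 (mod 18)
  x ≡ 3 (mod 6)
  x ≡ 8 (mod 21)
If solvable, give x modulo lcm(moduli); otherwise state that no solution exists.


Moduli 18, 6, 21 are not pairwise coprime, so CRT works modulo lcm(m_i) when all pairwise compatibility conditions hold.
Pairwise compatibility: gcd(m_i, m_j) must divide a_i - a_j for every pair.
Merge one congruence at a time:
  Start: x ≡ 2 (mod 18).
  Combine with x ≡ 3 (mod 6): gcd(18, 6) = 6, and 3 - 2 = 1 is NOT divisible by 6.
    ⇒ system is inconsistent (no integer solution).

No solution (the system is inconsistent).


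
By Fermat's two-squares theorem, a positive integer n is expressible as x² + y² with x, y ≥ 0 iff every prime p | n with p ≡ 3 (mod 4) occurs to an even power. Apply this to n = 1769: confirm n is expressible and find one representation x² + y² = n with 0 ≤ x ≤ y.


Step 1: Factor n = 1769 = 29 · 61.
Step 2: Check the mod-4 condition on each prime factor: 29 ≡ 1 (mod 4), exponent 1; 61 ≡ 1 (mod 4), exponent 1.
All primes ≡ 3 (mod 4) appear to even exponent (or don't appear), so by the two-squares theorem n IS expressible as a sum of two squares.
Step 3: Build a representation. Here n = 29 · 61 is a product of primes ≡ 1 (mod 4). Each prime p ≡ 1 (mod 4) is itself a sum of two squares; find a² by testing p − a² for a perfect square:
  29: 29 − 1² = 28, 29 − 2² = 25 = 5² ⇒ 29 = 2² + 5².
  61: 61 − 1² = 60, 61 − 2² = 57, 61 − 3² = 52, 61 − 4² = 45, 61 − 5² = 36 = 6² ⇒ 61 = 5² + 6².
  Combine using the Brahmagupta–Fibonacci identity (a² + b²)(c² + d²) = (ac − bd)² + (ad + bc)² = (ac + bd)² + (ad − bc)²:
  29 · 61 = 1769: from (2² + 5²)(5² + 6²), take (2·5 − 5·6, 2·6 + 5·5) = (10 − 30, 12 + 25) = (-20, 37); dropping signs (only squares matter) gives (20, 37); check 20² + 37² = 400 + 1369 = 1769 ✓.
Step 4: Order so x ≤ y and verify: 20² + 37² = 400 + 1369 = 1769 = n. ✓

n = 1769 = 20² + 37² (one valid representation with x ≤ y).


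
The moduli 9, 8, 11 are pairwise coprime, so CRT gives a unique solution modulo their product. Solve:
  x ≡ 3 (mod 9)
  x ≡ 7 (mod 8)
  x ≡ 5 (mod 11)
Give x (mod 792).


Moduli 9, 8, 11 are pairwise coprime; by CRT there is a unique solution modulo M = 9 · 8 · 11 = 792.
Solve pairwise, accumulating the modulus:
  Start with x ≡ 3 (mod 9).
  Combine with x ≡ 7 (mod 8): since gcd(9, 8) = 1, we get a unique residue mod 72.
    Write x = 3 + 9·t and substitute into x ≡ 7 (mod 8): 9·t ≡ 7 − 3 = 4 (mod 8).
    Reduce coefficients mod 8: 1·t ≡ 4 (mod 8).
    So t ≡ 4 (mod 8).
    Then x = 3 + 9·4 = 39, valid modulo lcm(9, 8) = 72: x ≡ 39 (mod 72).
  Combine with x ≡ 5 (mod 11): since gcd(72, 11) = 1, we get a unique residue mod 792.
    Write x = 39 + 72·t and substitute into x ≡ 5 (mod 11): 72·t ≡ 5 − 39 = -34 (mod 11).
    Reduce coefficients mod 11: 6·t ≡ 10 (mod 11).
    The inverse of 6 mod 11 is 2 (since 6·2 = 12 = 1·11 + 1), so t ≡ 2·10 = 20 ≡ 9 (mod 11).
    Then x = 39 + 72·9 = 687, valid modulo lcm(72, 11) = 792: x ≡ 687 (mod 792).
Verify: 687 mod 9 = 3 ✓, 687 mod 8 = 7 ✓, 687 mod 11 = 5 ✓.

x ≡ 687 (mod 792).


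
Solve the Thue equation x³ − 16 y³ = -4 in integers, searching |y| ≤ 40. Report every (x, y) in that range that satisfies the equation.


The equation is x³ - 16y³ = -4. For fixed y, x³ = 16·y³ − 4, so a solution requires the RHS to be a perfect cube.
Strategy: iterate y from -40 to 40, compute RHS = 16·y³ − 4, and check whether it is a (positive or negative) perfect cube.
Check small values of y:
  y = 0: RHS = -4 is not a perfect cube.
  y = 1: RHS = 12 is not a perfect cube.
  y = -1: RHS = -20 is not a perfect cube.
  y = 2: RHS = 124 is not a perfect cube.
  y = -2: RHS = -132 is not a perfect cube.
  y = 3: RHS = 428 is not a perfect cube.
  y = -3: RHS = -436 is not a perfect cube.
Continuing the search up to |y| = 40 finds no solutions either.
No (x, y) in the scanned range satisfies the equation.

No integer solutions with |y| ≤ 40.


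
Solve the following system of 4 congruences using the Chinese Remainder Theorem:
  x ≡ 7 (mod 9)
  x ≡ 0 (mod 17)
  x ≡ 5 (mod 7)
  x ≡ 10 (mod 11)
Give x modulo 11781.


Product of moduli M = 9 · 17 · 7 · 11 = 11781.
Merge one congruence at a time:
  Start: x ≡ 7 (mod 9).
  Combine with x ≡ 0 (mod 17); new modulus lcm = 153.
    Write x = 7 + 9·t and substitute into x ≡ 0 (mod 17): 9·t ≡ 0 − 7 = -7 (mod 17).
    Reduce coefficients mod 17: 9·t ≡ 10 (mod 17).
    The inverse of 9 mod 17 is 2 (since 9·2 = 18 = 1·17 + 1), so t ≡ 2·10 = 20 ≡ 3 (mod 17).
    Then x = 7 + 9·3 = 34, valid modulo lcm(9, 17) = 153: x ≡ 34 (mod 153).
  Combine with x ≡ 5 (mod 7); new modulus lcm = 1071.
    Write x = 34 + 153·t and substitute into x ≡ 5 (mod 7): 153·t ≡ 5 − 34 = -29 (mod 7).
    Reduce coefficients mod 7: 6·t ≡ 6 (mod 7).
    The inverse of 6 mod 7 is 6 (since 6·6 = 36 = 5·7 + 1), so t ≡ 6·6 = 36 ≡ 1 (mod 7).
    Then x = 34 + 153·1 = 187, valid modulo lcm(153, 7) = 1071: x ≡ 187 (mod 1071).
  Combine with x ≡ 10 (mod 11); new modulus lcm = 11781.
    Write x = 187 + 1071·t and substitute into x ≡ 10 (mod 11): 1071·t ≡ 10 − 187 = -177 (mod 11).
    Reduce coefficients mod 11: 4·t ≡ 10 (mod 11).
    The inverse of 4 mod 11 is 3 (since 4·3 = 12 = 1·11 + 1), so t ≡ 3·10 = 30 ≡ 8 (mod 11).
    Then x = 187 + 1071·8 = 8755, valid modulo lcm(1071, 11) = 11781: x ≡ 8755 (mod 11781).
Verify against each original: 8755 mod 9 = 7, 8755 mod 17 = 0, 8755 mod 7 = 5, 8755 mod 11 = 10.

x ≡ 8755 (mod 11781).


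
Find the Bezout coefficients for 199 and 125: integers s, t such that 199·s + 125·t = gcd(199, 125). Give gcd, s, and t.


Euclidean algorithm on (199, 125) — divide until remainder is 0:
  199 = 1 · 125 + 74
  125 = 1 · 74 + 51
  74 = 1 · 51 + 23
  51 = 2 · 23 + 5
  23 = 4 · 5 + 3
  5 = 1 · 3 + 2
  3 = 1 · 2 + 1
  2 = 2 · 1 + 0
gcd(199, 125) = 1.
Track Bezout coefficients alongside the remainders: start with r₀ = 199 = a·1 + b·0 (s = 1, t = 0) and r₁ = 125 = a·0 + b·1 (s = 0, t = 1); each new remainder r_{k+1} = r_{k-1} − q_k·r_k inherits s_{k+1} = s_{k-1} − q_k·s_k, t_{k+1} = t_{k-1} − q_k·t_k, so r_k = a·s_k + b·t_k at every step:
  q = 1: r = 74, s = 1 − 1·0 = 1, t = 0 − 1·1 = -1  (check: 199·1 + 125·(-1) = 74)
  q = 1: r = 51, s = 0 − 1·1 = -1, t = 1 − 1·(-1) = 2  (check: 199·(-1) + 125·2 = 51)
  q = 1: r = 23, s = 1 − 1·(-1) = 2, t = -1 − 1·2 = -3  (check: 199·2 + 125·(-3) = 23)
  q = 2: r = 5, s = -1 − 2·2 = -5, t = 2 − 2·(-3) = 8  (check: 199·(-5) + 125·8 = 5)
  q = 4: r = 3, s = 2 − 4·(-5) = 22, t = -3 − 4·8 = -35  (check: 199·22 + 125·(-35) = 3)
  q = 1: r = 2, s = -5 − 1·22 = -27, t = 8 − 1·(-35) = 43  (check: 199·(-27) + 125·43 = 2)
  q = 1: r = 1, s = 22 − 1·(-27) = 49, t = -35 − 1·43 = -78  (check: 199·49 + 125·(-78) = 1)
The row with r = 1 (the gcd) gives the Bezout coefficients s = 49, t = -78.
Result: 199 · (49) + 125 · (-78) = 1.

gcd(199, 125) = 1; s = 49, t = -78 (check: 199·49 + 125·(-78) = 1).


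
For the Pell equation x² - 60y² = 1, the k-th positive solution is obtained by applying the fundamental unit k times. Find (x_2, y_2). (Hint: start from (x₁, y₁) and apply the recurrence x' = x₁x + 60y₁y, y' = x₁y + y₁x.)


Step 1: Find the fundamental solution (x₁, y₁) of x² - 60y² = 1.
  Expand √60 as a continued fraction. a₀ = ⌊√60⌋ = 7; iterate m_{k+1} = d_k·a_k − m_k, d_{k+1} = (60 − m_{k+1}²)/d_k, a_{k+1} = ⌊(a₀ + m_{k+1})/d_{k+1}⌋ (starting m₀ = 0, d₀ = 1), with convergents p_k = a_k·p_{k-1} + p_{k-2}, q_k = a_k·q_{k-1} + q_{k-2} (p₋₁ = 1, q₋₁ = 0):
  k = 0: a₀ = 7; p₀/q₀ = 7/1; p₀² − 60·q₀² = 49 − 60 = -11.
  k = 1: m = 7, d = 11, a = ⌊(7 + 7)/11⌋ = 1; p/q = (1·7 + 1)/(1·1 + 0) = 8/1; p² − 60·q² = 64 − 60 = 4.
  k = 2: m = 4, d = 4, a = ⌊(7 + 4)/4⌋ = 2; p/q = (2·8 + 7)/(2·1 + 1) = 23/3; p² − 60·q² = 529 − 540 = -11.
  k = 3: m = 4, d = 11, a = ⌊(7 + 4)/11⌋ = 1; p/q = (1·23 + 8)/(1·3 + 1) = 31/4; p² − 60·q² = 961 − 960 = 1.
  The first convergent with p² − 60·q² = 1 gives the fundamental solution (x₁, y₁) = (31, 4).
Step 2: Apply the recurrence (x_{n+1}, y_{n+1}) = (x₁x_n + 60y₁y_n, x₁y_n + y₁x_n) repeatedly.
  From (x_1, y_1) = (31, 4): x_2 = 31·31 + 60·4·4 = 1921; y_2 = 31·4 + 4·31 = 248.
Step 3: Verify x_2² - 60·y_2² = 3690241 - 3690240 = 1 (should be 1). ✓

(x_1, y_1) = (31, 4); (x_2, y_2) = (1921, 248).


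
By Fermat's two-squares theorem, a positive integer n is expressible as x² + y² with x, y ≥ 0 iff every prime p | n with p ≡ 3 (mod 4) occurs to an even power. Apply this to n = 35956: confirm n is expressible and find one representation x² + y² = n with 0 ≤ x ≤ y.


Step 1: Factor n = 35956 = 2^2 · 89 · 101.
Step 2: Check the mod-4 condition on each prime factor: 2 = 2 (special); 89 ≡ 1 (mod 4), exponent 1; 101 ≡ 1 (mod 4), exponent 1.
All primes ≡ 3 (mod 4) appear to even exponent (or don't appear), so by the two-squares theorem n IS expressible as a sum of two squares.
Step 3: Build a representation. Group n = k² · m with k = 2 and m = 89 · 101 = 8989 (a product of primes ≡ 1 (mod 4)); a representation of m scales to one of n via (k·x)² + (k·y)² = k²(x² + y²). Each prime p ≡ 1 (mod 4) is itself a sum of two squares; find a² by testing p − a² for a perfect square:
  89: 89 − 1² = 88, 89 − 2² = 85, 89 − 3² = 80, 89 − 4² = 73, 89 − 5² = 64 = 8² ⇒ 89 = 5² + 8².
  101: 101 − 1² = 100 = 10² ⇒ 101 = 1² + 10².
  Combine using the Brahmagupta–Fibonacci identity (a² + b²)(c² + d²) = (ac − bd)² + (ad + bc)² = (ac + bd)² + (ad − bc)²:
  89 · 101 = 8989: from (5² + 8²)(1² + 10²), take (5·1 − 8·10, 5·10 + 8·1) = (5 − 80, 50 + 8) = (-75, 58); dropping signs (only squares matter) gives (75, 58); check 75² + 58² = 5625 + 3364 = 8989 ✓.
  Scale by k = 2: (2·75, 2·58) = (150, 116).
Step 4: Order so x ≤ y and verify: 116² + 150² = 13456 + 22500 = 35956 = n. ✓

n = 35956 = 116² + 150² (one valid representation with x ≤ y).


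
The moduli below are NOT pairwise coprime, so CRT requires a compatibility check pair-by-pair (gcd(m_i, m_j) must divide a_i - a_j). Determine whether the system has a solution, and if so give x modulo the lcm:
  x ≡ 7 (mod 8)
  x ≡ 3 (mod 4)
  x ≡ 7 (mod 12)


Moduli 8, 4, 12 are not pairwise coprime, so CRT works modulo lcm(m_i) when all pairwise compatibility conditions hold.
Pairwise compatibility: gcd(m_i, m_j) must divide a_i - a_j for every pair.
Merge one congruence at a time:
  Start: x ≡ 7 (mod 8).
  Combine with x ≡ 3 (mod 4): gcd(8, 4) = 4; 3 - 7 = -4, which IS divisible by 4, so compatible.
    Write x = 7 + 8·t and substitute into x ≡ 3 (mod 4): 8·t ≡ 3 − 7 = -4 (mod 4).
    Divide the congruence (and modulus) by g = 4: 2·t ≡ -1 (mod 1).
    Modulo 1 every t works; take t = 0.
    Then x = 7 + 8·0 = 7, valid modulo lcm(8, 4) = 8: x ≡ 7 (mod 8).
  Combine with x ≡ 7 (mod 12): gcd(8, 12) = 4; 7 - 7 = 0, which IS divisible by 4, so compatible.
    Write x = 7 + 8·t and substitute into x ≡ 7 (mod 12): 8·t ≡ 7 − 7 = 0 (mod 12).
    Divide the congruence (and modulus) by g = 4: 2·t ≡ 0 (mod 3).
    The inverse of 2 mod 3 is 2 (since 2·2 = 4 = 1·3 + 1), so t ≡ 2·0 = 0 ≡ 0 (mod 3).
    Then x = 7 + 8·0 = 7, valid modulo lcm(8, 12) = 24: x ≡ 7 (mod 24).
Verify: 7 mod 8 = 7, 7 mod 4 = 3, 7 mod 12 = 7.

x ≡ 7 (mod 24).


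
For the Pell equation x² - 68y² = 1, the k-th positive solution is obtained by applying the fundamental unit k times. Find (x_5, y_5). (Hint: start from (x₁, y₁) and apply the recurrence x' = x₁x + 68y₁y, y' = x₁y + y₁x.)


Step 1: Find the fundamental solution (x₁, y₁) of x² - 68y² = 1.
  Expand √68 as a continued fraction. a₀ = ⌊√68⌋ = 8; iterate m_{k+1} = d_k·a_k − m_k, d_{k+1} = (68 − m_{k+1}²)/d_k, a_{k+1} = ⌊(a₀ + m_{k+1})/d_{k+1}⌋ (starting m₀ = 0, d₀ = 1), with convergents p_k = a_k·p_{k-1} + p_{k-2}, q_k = a_k·q_{k-1} + q_{k-2} (p₋₁ = 1, q₋₁ = 0):
  k = 0: a₀ = 8; p₀/q₀ = 8/1; p₀² − 68·q₀² = 64 − 68 = -4.
  k = 1: m = 8, d = 4, a = ⌊(8 + 8)/4⌋ = 4; p/q = (4·8 + 1)/(4·1 + 0) = 33/4; p² − 68·q² = 1089 − 1088 = 1.
  The first convergent with p² − 68·q² = 1 gives the fundamental solution (x₁, y₁) = (33, 4).
Step 2: Apply the recurrence (x_{n+1}, y_{n+1}) = (x₁x_n + 68y₁y_n, x₁y_n + y₁x_n) repeatedly.
  From (x_1, y_1) = (33, 4): x_2 = 33·33 + 68·4·4 = 2177; y_2 = 33·4 + 4·33 = 264.
  From (x_2, y_2) = (2177, 264): x_3 = 33·2177 + 68·4·264 = 143649; y_3 = 33·264 + 4·2177 = 17420.
  From (x_3, y_3) = (143649, 17420): x_4 = 33·143649 + 68·4·17420 = 9478657; y_4 = 33·17420 + 4·143649 = 1149456.
  From (x_4, y_4) = (9478657, 1149456): x_5 = 33·9478657 + 68·4·1149456 = 625447713; y_5 = 33·1149456 + 4·9478657 = 75846676.
Step 3: Verify x_5² - 68·y_5² = 391184841696930369 - 391184841696930368 = 1 (should be 1). ✓

(x_1, y_1) = (33, 4); (x_5, y_5) = (625447713, 75846676).


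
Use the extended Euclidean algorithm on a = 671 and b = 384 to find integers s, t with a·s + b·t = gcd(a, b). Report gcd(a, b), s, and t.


Euclidean algorithm on (671, 384) — divide until remainder is 0:
  671 = 1 · 384 + 287
  384 = 1 · 287 + 97
  287 = 2 · 97 + 93
  97 = 1 · 93 + 4
  93 = 23 · 4 + 1
  4 = 4 · 1 + 0
gcd(671, 384) = 1.
Track Bezout coefficients alongside the remainders: start with r₀ = 671 = a·1 + b·0 (s = 1, t = 0) and r₁ = 384 = a·0 + b·1 (s = 0, t = 1); each new remainder r_{k+1} = r_{k-1} − q_k·r_k inherits s_{k+1} = s_{k-1} − q_k·s_k, t_{k+1} = t_{k-1} − q_k·t_k, so r_k = a·s_k + b·t_k at every step:
  q = 1: r = 287, s = 1 − 1·0 = 1, t = 0 − 1·1 = -1  (check: 671·1 + 384·(-1) = 287)
  q = 1: r = 97, s = 0 − 1·1 = -1, t = 1 − 1·(-1) = 2  (check: 671·(-1) + 384·2 = 97)
  q = 2: r = 93, s = 1 − 2·(-1) = 3, t = -1 − 2·2 = -5  (check: 671·3 + 384·(-5) = 93)
  q = 1: r = 4, s = -1 − 1·3 = -4, t = 2 − 1·(-5) = 7  (check: 671·(-4) + 384·7 = 4)
  q = 23: r = 1, s = 3 − 23·(-4) = 95, t = -5 − 23·7 = -166  (check: 671·95 + 384·(-166) = 1)
The row with r = 1 (the gcd) gives the Bezout coefficients s = 95, t = -166.
Result: 671 · (95) + 384 · (-166) = 1.

gcd(671, 384) = 1; s = 95, t = -166 (check: 671·95 + 384·(-166) = 1).


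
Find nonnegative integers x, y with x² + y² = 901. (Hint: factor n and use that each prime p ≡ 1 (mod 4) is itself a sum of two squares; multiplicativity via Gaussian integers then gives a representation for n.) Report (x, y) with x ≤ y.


Step 1: Factor n = 901 = 17 · 53.
Step 2: Check the mod-4 condition on each prime factor: 17 ≡ 1 (mod 4), exponent 1; 53 ≡ 1 (mod 4), exponent 1.
All primes ≡ 3 (mod 4) appear to even exponent (or don't appear), so by the two-squares theorem n IS expressible as a sum of two squares.
Step 3: Build a representation. Here n = 17 · 53 is a product of primes ≡ 1 (mod 4). Each prime p ≡ 1 (mod 4) is itself a sum of two squares; find a² by testing p − a² for a perfect square:
  17: 17 − 1² = 16 = 4² ⇒ 17 = 1² + 4².
  53: 53 − 1² = 52, 53 − 2² = 49 = 7² ⇒ 53 = 2² + 7².
  Combine using the Brahmagupta–Fibonacci identity (a² + b²)(c² + d²) = (ac − bd)² + (ad + bc)² = (ac + bd)² + (ad − bc)²:
  17 · 53 = 901: from (1² + 4²)(2² + 7²), take (1·2 − 4·7, 1·7 + 4·2) = (2 − 28, 7 + 8) = (-26, 15); dropping signs (only squares matter) gives (26, 15); check 26² + 15² = 676 + 225 = 901 ✓.
Step 4: Order so x ≤ y and verify: 15² + 26² = 225 + 676 = 901 = n. ✓

n = 901 = 15² + 26² (one valid representation with x ≤ y).


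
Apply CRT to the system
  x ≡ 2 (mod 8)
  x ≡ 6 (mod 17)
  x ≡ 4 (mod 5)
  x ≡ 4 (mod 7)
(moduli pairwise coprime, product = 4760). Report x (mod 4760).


Product of moduli M = 8 · 17 · 5 · 7 = 4760.
Merge one congruence at a time:
  Start: x ≡ 2 (mod 8).
  Combine with x ≡ 6 (mod 17); new modulus lcm = 136.
    Write x = 2 + 8·t and substitute into x ≡ 6 (mod 17): 8·t ≡ 6 − 2 = 4 (mod 17).
    The inverse of 8 mod 17 is 15 (since 8·15 = 120 = 7·17 + 1), so t ≡ 15·4 = 60 ≡ 9 (mod 17).
    Then x = 2 + 8·9 = 74, valid modulo lcm(8, 17) = 136: x ≡ 74 (mod 136).
  Combine with x ≡ 4 (mod 5); new modulus lcm = 680.
    Write x = 74 + 136·t and substitute into x ≡ 4 (mod 5): 136·t ≡ 4 − 74 = -70 (mod 5).
    Reduce coefficients mod 5: 1·t ≡ 0 (mod 5).
    So t ≡ 0 (mod 5).
    Then x = 74 + 136·0 = 74, valid modulo lcm(136, 5) = 680: x ≡ 74 (mod 680).
  Combine with x ≡ 4 (mod 7); new modulus lcm = 4760.
    Write x = 74 + 680·t and substitute into x ≡ 4 (mod 7): 680·t ≡ 4 − 74 = -70 (mod 7).
    Reduce coefficients mod 7: 1·t ≡ 0 (mod 7).
    So t ≡ 0 (mod 7).
    Then x = 74 + 680·0 = 74, valid modulo lcm(680, 7) = 4760: x ≡ 74 (mod 4760).
Verify against each original: 74 mod 8 = 2, 74 mod 17 = 6, 74 mod 5 = 4, 74 mod 7 = 4.

x ≡ 74 (mod 4760).


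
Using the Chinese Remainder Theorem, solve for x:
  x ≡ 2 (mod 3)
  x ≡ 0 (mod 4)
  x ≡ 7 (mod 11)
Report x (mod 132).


Moduli 3, 4, 11 are pairwise coprime; by CRT there is a unique solution modulo M = 3 · 4 · 11 = 132.
Solve pairwise, accumulating the modulus:
  Start with x ≡ 2 (mod 3).
  Combine with x ≡ 0 (mod 4): since gcd(3, 4) = 1, we get a unique residue mod 12.
    Write x = 2 + 3·t and substitute into x ≡ 0 (mod 4): 3·t ≡ 0 − 2 = -2 (mod 4).
    Reduce coefficients mod 4: 3·t ≡ 2 (mod 4).
    The inverse of 3 mod 4 is 3 (since 3·3 = 9 = 2·4 + 1), so t ≡ 3·2 = 6 ≡ 2 (mod 4).
    Then x = 2 + 3·2 = 8, valid modulo lcm(3, 4) = 12: x ≡ 8 (mod 12).
  Combine with x ≡ 7 (mod 11): since gcd(12, 11) = 1, we get a unique residue mod 132.
    Write x = 8 + 12·t and substitute into x ≡ 7 (mod 11): 12·t ≡ 7 − 8 = -1 (mod 11).
    Reduce coefficients mod 11: 1·t ≡ 10 (mod 11).
    So t ≡ 10 (mod 11).
    Then x = 8 + 12·10 = 128, valid modulo lcm(12, 11) = 132: x ≡ 128 (mod 132).
Verify: 128 mod 3 = 2 ✓, 128 mod 4 = 0 ✓, 128 mod 11 = 7 ✓.

x ≡ 128 (mod 132).


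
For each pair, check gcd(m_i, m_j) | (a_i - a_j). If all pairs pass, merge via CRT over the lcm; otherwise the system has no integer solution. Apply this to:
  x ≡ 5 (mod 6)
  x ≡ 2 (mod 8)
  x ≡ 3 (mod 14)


Moduli 6, 8, 14 are not pairwise coprime, so CRT works modulo lcm(m_i) when all pairwise compatibility conditions hold.
Pairwise compatibility: gcd(m_i, m_j) must divide a_i - a_j for every pair.
Merge one congruence at a time:
  Start: x ≡ 5 (mod 6).
  Combine with x ≡ 2 (mod 8): gcd(6, 8) = 2, and 2 - 5 = -3 is NOT divisible by 2.
    ⇒ system is inconsistent (no integer solution).

No solution (the system is inconsistent).


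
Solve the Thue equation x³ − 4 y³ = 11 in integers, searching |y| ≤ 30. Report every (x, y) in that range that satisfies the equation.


The equation is x³ - 4y³ = 11. For fixed y, x³ = 4·y³ + 11, so a solution requires the RHS to be a perfect cube.
Strategy: iterate y from -30 to 30, compute RHS = 4·y³ + 11, and check whether it is a (positive or negative) perfect cube.
Check small values of y:
  y = 0: RHS = 11 is not a perfect cube.
  y = 1: RHS = 15 is not a perfect cube.
  y = -1: RHS = 7 is not a perfect cube.
  y = 2: RHS = 43 is not a perfect cube.
  y = -2: RHS = -21 is not a perfect cube.
  y = 3: RHS = 119 is not a perfect cube.
  y = -3: RHS = -97 is not a perfect cube.
Continuing the search up to |y| = 30 finds no solutions either.
No (x, y) in the scanned range satisfies the equation.

No integer solutions with |y| ≤ 30.


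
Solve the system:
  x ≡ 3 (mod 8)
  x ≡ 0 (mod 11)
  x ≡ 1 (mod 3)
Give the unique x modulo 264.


Moduli 8, 11, 3 are pairwise coprime; by CRT there is a unique solution modulo M = 8 · 11 · 3 = 264.
Solve pairwise, accumulating the modulus:
  Start with x ≡ 3 (mod 8).
  Combine with x ≡ 0 (mod 11): since gcd(8, 11) = 1, we get a unique residue mod 88.
    Write x = 3 + 8·t and substitute into x ≡ 0 (mod 11): 8·t ≡ 0 − 3 = -3 (mod 11).
    Reduce coefficients mod 11: 8·t ≡ 8 (mod 11).
    The inverse of 8 mod 11 is 7 (since 8·7 = 56 = 5·11 + 1), so t ≡ 7·8 = 56 ≡ 1 (mod 11).
    Then x = 3 + 8·1 = 11, valid modulo lcm(8, 11) = 88: x ≡ 11 (mod 88).
  Combine with x ≡ 1 (mod 3): since gcd(88, 3) = 1, we get a unique residue mod 264.
    Write x = 11 + 88·t and substitute into x ≡ 1 (mod 3): 88·t ≡ 1 − 11 = -10 (mod 3).
    Reduce coefficients mod 3: 1·t ≡ 2 (mod 3).
    So t ≡ 2 (mod 3).
    Then x = 11 + 88·2 = 187, valid modulo lcm(88, 3) = 264: x ≡ 187 (mod 264).
Verify: 187 mod 8 = 3 ✓, 187 mod 11 = 0 ✓, 187 mod 3 = 1 ✓.

x ≡ 187 (mod 264).


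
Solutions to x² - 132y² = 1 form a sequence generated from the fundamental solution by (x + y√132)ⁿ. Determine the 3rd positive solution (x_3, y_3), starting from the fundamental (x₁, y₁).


Step 1: Find the fundamental solution (x₁, y₁) of x² - 132y² = 1.
  Expand √132 as a continued fraction. a₀ = ⌊√132⌋ = 11; iterate m_{k+1} = d_k·a_k − m_k, d_{k+1} = (132 − m_{k+1}²)/d_k, a_{k+1} = ⌊(a₀ + m_{k+1})/d_{k+1}⌋ (starting m₀ = 0, d₀ = 1), with convergents p_k = a_k·p_{k-1} + p_{k-2}, q_k = a_k·q_{k-1} + q_{k-2} (p₋₁ = 1, q₋₁ = 0):
  k = 0: a₀ = 11; p₀/q₀ = 11/1; p₀² − 132·q₀² = 121 − 132 = -11.
  k = 1: m = 11, d = 11, a = ⌊(11 + 11)/11⌋ = 2; p/q = (2·11 + 1)/(2·1 + 0) = 23/2; p² − 132·q² = 529 − 528 = 1.
  The first convergent with p² − 132·q² = 1 gives the fundamental solution (x₁, y₁) = (23, 2).
Step 2: Apply the recurrence (x_{n+1}, y_{n+1}) = (x₁x_n + 132y₁y_n, x₁y_n + y₁x_n) repeatedly.
  From (x_1, y_1) = (23, 2): x_2 = 23·23 + 132·2·2 = 1057; y_2 = 23·2 + 2·23 = 92.
  From (x_2, y_2) = (1057, 92): x_3 = 23·1057 + 132·2·92 = 48599; y_3 = 23·92 + 2·1057 = 4230.
Step 3: Verify x_3² - 132·y_3² = 2361862801 - 2361862800 = 1 (should be 1). ✓

(x_1, y_1) = (23, 2); (x_3, y_3) = (48599, 4230).


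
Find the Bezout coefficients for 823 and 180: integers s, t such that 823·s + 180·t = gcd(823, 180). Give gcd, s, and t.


Euclidean algorithm on (823, 180) — divide until remainder is 0:
  823 = 4 · 180 + 103
  180 = 1 · 103 + 77
  103 = 1 · 77 + 26
  77 = 2 · 26 + 25
  26 = 1 · 25 + 1
  25 = 25 · 1 + 0
gcd(823, 180) = 1.
Track Bezout coefficients alongside the remainders: start with r₀ = 823 = a·1 + b·0 (s = 1, t = 0) and r₁ = 180 = a·0 + b·1 (s = 0, t = 1); each new remainder r_{k+1} = r_{k-1} − q_k·r_k inherits s_{k+1} = s_{k-1} − q_k·s_k, t_{k+1} = t_{k-1} − q_k·t_k, so r_k = a·s_k + b·t_k at every step:
  q = 4: r = 103, s = 1 − 4·0 = 1, t = 0 − 4·1 = -4  (check: 823·1 + 180·(-4) = 103)
  q = 1: r = 77, s = 0 − 1·1 = -1, t = 1 − 1·(-4) = 5  (check: 823·(-1) + 180·5 = 77)
  q = 1: r = 26, s = 1 − 1·(-1) = 2, t = -4 − 1·5 = -9  (check: 823·2 + 180·(-9) = 26)
  q = 2: r = 25, s = -1 − 2·2 = -5, t = 5 − 2·(-9) = 23  (check: 823·(-5) + 180·23 = 25)
  q = 1: r = 1, s = 2 − 1·(-5) = 7, t = -9 − 1·23 = -32  (check: 823·7 + 180·(-32) = 1)
The row with r = 1 (the gcd) gives the Bezout coefficients s = 7, t = -32.
Result: 823 · (7) + 180 · (-32) = 1.

gcd(823, 180) = 1; s = 7, t = -32 (check: 823·7 + 180·(-32) = 1).


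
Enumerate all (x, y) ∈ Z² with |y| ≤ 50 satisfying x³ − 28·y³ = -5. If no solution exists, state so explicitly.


The equation is x³ - 28y³ = -5. For fixed y, x³ = 28·y³ − 5, so a solution requires the RHS to be a perfect cube.
Strategy: iterate y from -50 to 50, compute RHS = 28·y³ − 5, and check whether it is a (positive or negative) perfect cube.
Check small values of y:
  y = 0: RHS = -5 is not a perfect cube.
  y = 1: RHS = 23 is not a perfect cube.
  y = -1: RHS = -33 is not a perfect cube.
  y = 2: RHS = 219 is not a perfect cube.
  y = -2: RHS = -229 is not a perfect cube.
  y = 3: RHS = 751 is not a perfect cube.
  y = -3: RHS = -761 is not a perfect cube.
Continuing the search up to |y| = 50 finds no solutions either.
No (x, y) in the scanned range satisfies the equation.

No integer solutions with |y| ≤ 50.


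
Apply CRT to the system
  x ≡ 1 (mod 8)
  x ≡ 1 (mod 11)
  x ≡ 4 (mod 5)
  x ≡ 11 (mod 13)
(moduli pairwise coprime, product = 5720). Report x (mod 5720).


Product of moduli M = 8 · 11 · 5 · 13 = 5720.
Merge one congruence at a time:
  Start: x ≡ 1 (mod 8).
  Combine with x ≡ 1 (mod 11); new modulus lcm = 88.
    Write x = 1 + 8·t and substitute into x ≡ 1 (mod 11): 8·t ≡ 1 − 1 = 0 (mod 11).
    The inverse of 8 mod 11 is 7 (since 8·7 = 56 = 5·11 + 1), so t ≡ 7·0 = 0 ≡ 0 (mod 11).
    Then x = 1 + 8·0 = 1, valid modulo lcm(8, 11) = 88: x ≡ 1 (mod 88).
  Combine with x ≡ 4 (mod 5); new modulus lcm = 440.
    Write x = 1 + 88·t and substitute into x ≡ 4 (mod 5): 88·t ≡ 4 − 1 = 3 (mod 5).
    Reduce coefficients mod 5: 3·t ≡ 3 (mod 5).
    The inverse of 3 mod 5 is 2 (since 3·2 = 6 = 1·5 + 1), so t ≡ 2·3 = 6 ≡ 1 (mod 5).
    Then x = 1 + 88·1 = 89, valid modulo lcm(88, 5) = 440: x ≡ 89 (mod 440).
  Combine with x ≡ 11 (mod 13); new modulus lcm = 5720.
    Write x = 89 + 440·t and substitute into x ≡ 11 (mod 13): 440·t ≡ 11 − 89 = -78 (mod 13).
    Reduce coefficients mod 13: 11·t ≡ 0 (mod 13).
    The inverse of 11 mod 13 is 6 (since 11·6 = 66 = 5·13 + 1), so t ≡ 6·0 = 0 ≡ 0 (mod 13).
    Then x = 89 + 440·0 = 89, valid modulo lcm(440, 13) = 5720: x ≡ 89 (mod 5720).
Verify against each original: 89 mod 8 = 1, 89 mod 11 = 1, 89 mod 5 = 4, 89 mod 13 = 11.

x ≡ 89 (mod 5720).


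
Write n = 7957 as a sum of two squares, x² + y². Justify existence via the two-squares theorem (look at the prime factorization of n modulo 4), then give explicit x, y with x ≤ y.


Step 1: Factor n = 7957 = 73 · 109.
Step 2: Check the mod-4 condition on each prime factor: 73 ≡ 1 (mod 4), exponent 1; 109 ≡ 1 (mod 4), exponent 1.
All primes ≡ 3 (mod 4) appear to even exponent (or don't appear), so by the two-squares theorem n IS expressible as a sum of two squares.
Step 3: Build a representation. Here n = 73 · 109 is a product of primes ≡ 1 (mod 4). Each prime p ≡ 1 (mod 4) is itself a sum of two squares; find a² by testing p − a² for a perfect square:
  73: 73 − 1² = 72, 73 − 2² = 69, 73 − 3² = 64 = 8² ⇒ 73 = 3² + 8².
  109: 109 − 1² = 108, 109 − 2² = 105, 109 − 3² = 100 = 10² ⇒ 109 = 3² + 10².
  Combine using the Brahmagupta–Fibonacci identity (a² + b²)(c² + d²) = (ac − bd)² + (ad + bc)² = (ac + bd)² + (ad − bc)²:
  73 · 109 = 7957: from (3² + 8²)(3² + 10²), take (3·3 − 8·10, 3·10 + 8·3) = (9 − 80, 30 + 24) = (-71, 54); dropping signs (only squares matter) gives (71, 54); check 71² + 54² = 5041 + 2916 = 7957 ✓.
Step 4: Order so x ≤ y and verify: 54² + 71² = 2916 + 5041 = 7957 = n. ✓

n = 7957 = 54² + 71² (one valid representation with x ≤ y).


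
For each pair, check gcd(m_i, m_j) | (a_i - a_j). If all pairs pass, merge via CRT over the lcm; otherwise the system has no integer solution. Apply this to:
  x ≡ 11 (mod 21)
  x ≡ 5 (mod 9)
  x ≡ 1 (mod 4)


Moduli 21, 9, 4 are not pairwise coprime, so CRT works modulo lcm(m_i) when all pairwise compatibility conditions hold.
Pairwise compatibility: gcd(m_i, m_j) must divide a_i - a_j for every pair.
Merge one congruence at a time:
  Start: x ≡ 11 (mod 21).
  Combine with x ≡ 5 (mod 9): gcd(21, 9) = 3; 5 - 11 = -6, which IS divisible by 3, so compatible.
    Write x = 11 + 21·t and substitute into x ≡ 5 (mod 9): 21·t ≡ 5 − 11 = -6 (mod 9).
    Divide the congruence (and modulus) by g = 3: 7·t ≡ -2 (mod 3).
    Reduce coefficients mod 3: 1·t ≡ 1 (mod 3).
    So t ≡ 1 (mod 3).
    Then x = 11 + 21·1 = 32, valid modulo lcm(21, 9) = 63: x ≡ 32 (mod 63).
  Combine with x ≡ 1 (mod 4): gcd(63, 4) = 1; 1 - 32 = -31, which IS divisible by 1, so compatible.
    Write x = 32 + 63·t and substitute into x ≡ 1 (mod 4): 63·t ≡ 1 − 32 = -31 (mod 4).
    Reduce coefficients mod 4: 3·t ≡ 1 (mod 4).
    The inverse of 3 mod 4 is 3 (since 3·3 = 9 = 2·4 + 1), so t ≡ 3·1 = 3 ≡ 3 (mod 4).
    Then x = 32 + 63·3 = 221, valid modulo lcm(63, 4) = 252: x ≡ 221 (mod 252).
Verify: 221 mod 21 = 11, 221 mod 9 = 5, 221 mod 4 = 1.

x ≡ 221 (mod 252).


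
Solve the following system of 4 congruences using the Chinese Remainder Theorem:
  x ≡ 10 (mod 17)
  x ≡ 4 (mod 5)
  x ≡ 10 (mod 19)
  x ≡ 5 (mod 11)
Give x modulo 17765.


Product of moduli M = 17 · 5 · 19 · 11 = 17765.
Merge one congruence at a time:
  Start: x ≡ 10 (mod 17).
  Combine with x ≡ 4 (mod 5); new modulus lcm = 85.
    Write x = 10 + 17·t and substitute into x ≡ 4 (mod 5): 17·t ≡ 4 − 10 = -6 (mod 5).
    Reduce coefficients mod 5: 2·t ≡ 4 (mod 5).
    The inverse of 2 mod 5 is 3 (since 2·3 = 6 = 1·5 + 1), so t ≡ 3·4 = 12 ≡ 2 (mod 5).
    Then x = 10 + 17·2 = 44, valid modulo lcm(17, 5) = 85: x ≡ 44 (mod 85).
  Combine with x ≡ 10 (mod 19); new modulus lcm = 1615.
    Write x = 44 + 85·t and substitute into x ≡ 10 (mod 19): 85·t ≡ 10 − 44 = -34 (mod 19).
    Reduce coefficients mod 19: 9·t ≡ 4 (mod 19).
    The inverse of 9 mod 19 is 17 (since 9·17 = 153 = 8·19 + 1), so t ≡ 17·4 = 68 ≡ 11 (mod 19).
    Then x = 44 + 85·11 = 979, valid modulo lcm(85, 19) = 1615: x ≡ 979 (mod 1615).
  Combine with x ≡ 5 (mod 11); new modulus lcm = 17765.
    Write x = 979 + 1615·t and substitute into x ≡ 5 (mod 11): 1615·t ≡ 5 − 979 = -974 (mod 11).
    Reduce coefficients mod 11: 9·t ≡ 5 (mod 11).
    The inverse of 9 mod 11 is 5 (since 9·5 = 45 = 4·11 + 1), so t ≡ 5·5 = 25 ≡ 3 (mod 11).
    Then x = 979 + 1615·3 = 5824, valid modulo lcm(1615, 11) = 17765: x ≡ 5824 (mod 17765).
Verify against each original: 5824 mod 17 = 10, 5824 mod 5 = 4, 5824 mod 19 = 10, 5824 mod 11 = 5.

x ≡ 5824 (mod 17765).


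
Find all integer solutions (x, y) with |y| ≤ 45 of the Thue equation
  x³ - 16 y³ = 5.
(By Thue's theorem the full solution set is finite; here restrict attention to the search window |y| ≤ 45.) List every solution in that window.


The equation is x³ - 16y³ = 5. For fixed y, x³ = 16·y³ + 5, so a solution requires the RHS to be a perfect cube.
Strategy: iterate y from -45 to 45, compute RHS = 16·y³ + 5, and check whether it is a (positive or negative) perfect cube.
Check small values of y:
  y = 0: RHS = 5 is not a perfect cube.
  y = 1: RHS = 21 is not a perfect cube.
  y = -1: RHS = -11 is not a perfect cube.
  y = 2: RHS = 133 is not a perfect cube.
  y = -2: RHS = -123 is not a perfect cube.
  y = 3: RHS = 437 is not a perfect cube.
  y = -3: RHS = -427 is not a perfect cube.
Continuing the search up to |y| = 45 finds no solutions either.
No (x, y) in the scanned range satisfies the equation.

No integer solutions with |y| ≤ 45.


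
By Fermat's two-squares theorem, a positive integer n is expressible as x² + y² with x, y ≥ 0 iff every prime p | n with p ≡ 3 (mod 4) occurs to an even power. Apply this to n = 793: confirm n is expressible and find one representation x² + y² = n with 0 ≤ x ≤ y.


Step 1: Factor n = 793 = 13 · 61.
Step 2: Check the mod-4 condition on each prime factor: 13 ≡ 1 (mod 4), exponent 1; 61 ≡ 1 (mod 4), exponent 1.
All primes ≡ 3 (mod 4) appear to even exponent (or don't appear), so by the two-squares theorem n IS expressible as a sum of two squares.
Step 3: Build a representation. Here n = 13 · 61 is a product of primes ≡ 1 (mod 4). Each prime p ≡ 1 (mod 4) is itself a sum of two squares; find a² by testing p − a² for a perfect square:
  13: 13 − 1² = 12, 13 − 2² = 9 = 3² ⇒ 13 = 2² + 3².
  61: 61 − 1² = 60, 61 − 2² = 57, 61 − 3² = 52, 61 − 4² = 45, 61 − 5² = 36 = 6² ⇒ 61 = 5² + 6².
  Combine using the Brahmagupta–Fibonacci identity (a² + b²)(c² + d²) = (ac − bd)² + (ad + bc)² = (ac + bd)² + (ad − bc)²:
  13 · 61 = 793: from (2² + 3²)(5² + 6²), take (2·5 − 3·6, 2·6 + 3·5) = (10 − 18, 12 + 15) = (-8, 27); dropping signs (only squares matter) gives (8, 27); check 8² + 27² = 64 + 729 = 793 ✓.
Step 4: Order so x ≤ y and verify: 8² + 27² = 64 + 729 = 793 = n. ✓

n = 793 = 8² + 27² (one valid representation with x ≤ y).


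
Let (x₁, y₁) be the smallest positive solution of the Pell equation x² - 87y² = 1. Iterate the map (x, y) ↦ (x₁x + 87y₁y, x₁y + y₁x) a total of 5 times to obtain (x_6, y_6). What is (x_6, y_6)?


Step 1: Find the fundamental solution (x₁, y₁) of x² - 87y² = 1.
  Expand √87 as a continued fraction. a₀ = ⌊√87⌋ = 9; iterate m_{k+1} = d_k·a_k − m_k, d_{k+1} = (87 − m_{k+1}²)/d_k, a_{k+1} = ⌊(a₀ + m_{k+1})/d_{k+1}⌋ (starting m₀ = 0, d₀ = 1), with convergents p_k = a_k·p_{k-1} + p_{k-2}, q_k = a_k·q_{k-1} + q_{k-2} (p₋₁ = 1, q₋₁ = 0):
  k = 0: a₀ = 9; p₀/q₀ = 9/1; p₀² − 87·q₀² = 81 − 87 = -6.
  k = 1: m = 9, d = 6, a = ⌊(9 + 9)/6⌋ = 3; p/q = (3·9 + 1)/(3·1 + 0) = 28/3; p² − 87·q² = 784 − 783 = 1.
  The first convergent with p² − 87·q² = 1 gives the fundamental solution (x₁, y₁) = (28, 3).
Step 2: Apply the recurrence (x_{n+1}, y_{n+1}) = (x₁x_n + 87y₁y_n, x₁y_n + y₁x_n) repeatedly.
  From (x_1, y_1) = (28, 3): x_2 = 28·28 + 87·3·3 = 1567; y_2 = 28·3 + 3·28 = 168.
  From (x_2, y_2) = (1567, 168): x_3 = 28·1567 + 87·3·168 = 87724; y_3 = 28·168 + 3·1567 = 9405.
  From (x_3, y_3) = (87724, 9405): x_4 = 28·87724 + 87·3·9405 = 4910977; y_4 = 28·9405 + 3·87724 = 526512.
  From (x_4, y_4) = (4910977, 526512): x_5 = 28·4910977 + 87·3·526512 = 274926988; y_5 = 28·526512 + 3·4910977 = 29475267.
  From (x_5, y_5) = (274926988, 29475267): x_6 = 28·274926988 + 87·3·29475267 = 15391000351; y_6 = 28·29475267 + 3·274926988 = 1650088440.
Step 3: Verify x_6² - 87·y_6² = 236882891804482123201 - 236882891804482123200 = 1 (should be 1). ✓

(x_1, y_1) = (28, 3); (x_6, y_6) = (15391000351, 1650088440).


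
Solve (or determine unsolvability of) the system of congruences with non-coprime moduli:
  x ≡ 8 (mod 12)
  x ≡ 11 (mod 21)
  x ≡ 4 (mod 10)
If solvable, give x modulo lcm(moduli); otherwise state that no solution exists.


Moduli 12, 21, 10 are not pairwise coprime, so CRT works modulo lcm(m_i) when all pairwise compatibility conditions hold.
Pairwise compatibility: gcd(m_i, m_j) must divide a_i - a_j for every pair.
Merge one congruence at a time:
  Start: x ≡ 8 (mod 12).
  Combine with x ≡ 11 (mod 21): gcd(12, 21) = 3; 11 - 8 = 3, which IS divisible by 3, so compatible.
    Write x = 8 + 12·t and substitute into x ≡ 11 (mod 21): 12·t ≡ 11 − 8 = 3 (mod 21).
    Divide the congruence (and modulus) by g = 3: 4·t ≡ 1 (mod 7).
    The inverse of 4 mod 7 is 2 (since 4·2 = 8 = 1·7 + 1), so t ≡ 2·1 = 2 ≡ 2 (mod 7).
    Then x = 8 + 12·2 = 32, valid modulo lcm(12, 21) = 84: x ≡ 32 (mod 84).
  Combine with x ≡ 4 (mod 10): gcd(84, 10) = 2; 4 - 32 = -28, which IS divisible by 2, so compatible.
    Write x = 32 + 84·t and substitute into x ≡ 4 (mod 10): 84·t ≡ 4 − 32 = -28 (mod 10).
    Divide the congruence (and modulus) by g = 2: 42·t ≡ -14 (mod 5).
    Reduce coefficients mod 5: 2·t ≡ 1 (mod 5).
    The inverse of 2 mod 5 is 3 (since 2·3 = 6 = 1·5 + 1), so t ≡ 3·1 = 3 ≡ 3 (mod 5).
    Then x = 32 + 84·3 = 284, valid modulo lcm(84, 10) = 420: x ≡ 284 (mod 420).
Verify: 284 mod 12 = 8, 284 mod 21 = 11, 284 mod 10 = 4.

x ≡ 284 (mod 420).


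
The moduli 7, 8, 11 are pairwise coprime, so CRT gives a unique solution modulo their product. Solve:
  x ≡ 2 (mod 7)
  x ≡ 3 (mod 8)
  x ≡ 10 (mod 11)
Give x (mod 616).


Moduli 7, 8, 11 are pairwise coprime; by CRT there is a unique solution modulo M = 7 · 8 · 11 = 616.
Solve pairwise, accumulating the modulus:
  Start with x ≡ 2 (mod 7).
  Combine with x ≡ 3 (mod 8): since gcd(7, 8) = 1, we get a unique residue mod 56.
    Write x = 2 + 7·t and substitute into x ≡ 3 (mod 8): 7·t ≡ 3 − 2 = 1 (mod 8).
    The inverse of 7 mod 8 is 7 (since 7·7 = 49 = 6·8 + 1), so t ≡ 7·1 = 7 ≡ 7 (mod 8).
    Then x = 2 + 7·7 = 51, valid modulo lcm(7, 8) = 56: x ≡ 51 (mod 56).
  Combine with x ≡ 10 (mod 11): since gcd(56, 11) = 1, we get a unique residue mod 616.
    Write x = 51 + 56·t and substitute into x ≡ 10 (mod 11): 56·t ≡ 10 − 51 = -41 (mod 11).
    Reduce coefficients mod 11: 1·t ≡ 3 (mod 11).
    So t ≡ 3 (mod 11).
    Then x = 51 + 56·3 = 219, valid modulo lcm(56, 11) = 616: x ≡ 219 (mod 616).
Verify: 219 mod 7 = 2 ✓, 219 mod 8 = 3 ✓, 219 mod 11 = 10 ✓.

x ≡ 219 (mod 616).


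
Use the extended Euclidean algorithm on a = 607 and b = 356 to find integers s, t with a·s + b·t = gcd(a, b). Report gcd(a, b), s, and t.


Euclidean algorithm on (607, 356) — divide until remainder is 0:
  607 = 1 · 356 + 251
  356 = 1 · 251 + 105
  251 = 2 · 105 + 41
  105 = 2 · 41 + 23
  41 = 1 · 23 + 18
  23 = 1 · 18 + 5
  18 = 3 · 5 + 3
  5 = 1 · 3 + 2
  3 = 1 · 2 + 1
  2 = 2 · 1 + 0
gcd(607, 356) = 1.
Track Bezout coefficients alongside the remainders: start with r₀ = 607 = a·1 + b·0 (s = 1, t = 0) and r₁ = 356 = a·0 + b·1 (s = 0, t = 1); each new remainder r_{k+1} = r_{k-1} − q_k·r_k inherits s_{k+1} = s_{k-1} − q_k·s_k, t_{k+1} = t_{k-1} − q_k·t_k, so r_k = a·s_k + b·t_k at every step:
  q = 1: r = 251, s = 1 − 1·0 = 1, t = 0 − 1·1 = -1  (check: 607·1 + 356·(-1) = 251)
  q = 1: r = 105, s = 0 − 1·1 = -1, t = 1 − 1·(-1) = 2  (check: 607·(-1) + 356·2 = 105)
  q = 2: r = 41, s = 1 − 2·(-1) = 3, t = -1 − 2·2 = -5  (check: 607·3 + 356·(-5) = 41)
  q = 2: r = 23, s = -1 − 2·3 = -7, t = 2 − 2·(-5) = 12  (check: 607·(-7) + 356·12 = 23)
  q = 1: r = 18, s = 3 − 1·(-7) = 10, t = -5 − 1·12 = -17  (check: 607·10 + 356·(-17) = 18)
  q = 1: r = 5, s = -7 − 1·10 = -17, t = 12 − 1·(-17) = 29  (check: 607·(-17) + 356·29 = 5)
  q = 3: r = 3, s = 10 − 3·(-17) = 61, t = -17 − 3·29 = -104  (check: 607·61 + 356·(-104) = 3)
  q = 1: r = 2, s = -17 − 1·61 = -78, t = 29 − 1·(-104) = 133  (check: 607·(-78) + 356·133 = 2)
  q = 1: r = 1, s = 61 − 1·(-78) = 139, t = -104 − 1·133 = -237  (check: 607·139 + 356·(-237) = 1)
The row with r = 1 (the gcd) gives the Bezout coefficients s = 139, t = -237.
Result: 607 · (139) + 356 · (-237) = 1.

gcd(607, 356) = 1; s = 139, t = -237 (check: 607·139 + 356·(-237) = 1).


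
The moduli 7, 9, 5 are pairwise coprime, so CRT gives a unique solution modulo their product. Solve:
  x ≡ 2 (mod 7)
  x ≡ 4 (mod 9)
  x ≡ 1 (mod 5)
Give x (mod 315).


Moduli 7, 9, 5 are pairwise coprime; by CRT there is a unique solution modulo M = 7 · 9 · 5 = 315.
Solve pairwise, accumulating the modulus:
  Start with x ≡ 2 (mod 7).
  Combine with x ≡ 4 (mod 9): since gcd(7, 9) = 1, we get a unique residue mod 63.
    Write x = 2 + 7·t and substitute into x ≡ 4 (mod 9): 7·t ≡ 4 − 2 = 2 (mod 9).
    The inverse of 7 mod 9 is 4 (since 7·4 = 28 = 3·9 + 1), so t ≡ 4·2 = 8 ≡ 8 (mod 9).
    Then x = 2 + 7·8 = 58, valid modulo lcm(7, 9) = 63: x ≡ 58 (mod 63).
  Combine with x ≡ 1 (mod 5): since gcd(63, 5) = 1, we get a unique residue mod 315.
    Write x = 58 + 63·t and substitute into x ≡ 1 (mod 5): 63·t ≡ 1 − 58 = -57 (mod 5).
    Reduce coefficients mod 5: 3·t ≡ 3 (mod 5).
    The inverse of 3 mod 5 is 2 (since 3·2 = 6 = 1·5 + 1), so t ≡ 2·3 = 6 ≡ 1 (mod 5).
    Then x = 58 + 63·1 = 121, valid modulo lcm(63, 5) = 315: x ≡ 121 (mod 315).
Verify: 121 mod 7 = 2 ✓, 121 mod 9 = 4 ✓, 121 mod 5 = 1 ✓.

x ≡ 121 (mod 315).


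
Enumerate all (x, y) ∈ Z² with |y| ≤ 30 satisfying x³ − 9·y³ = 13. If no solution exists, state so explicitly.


The equation is x³ - 9y³ = 13. For fixed y, x³ = 9·y³ + 13, so a solution requires the RHS to be a perfect cube.
Strategy: iterate y from -30 to 30, compute RHS = 9·y³ + 13, and check whether it is a (positive or negative) perfect cube.
Check small values of y:
  y = 0: RHS = 13 is not a perfect cube.
  y = 1: RHS = 22 is not a perfect cube.
  y = -1: RHS = 4 is not a perfect cube.
  y = 2: RHS = 85 is not a perfect cube.
  y = -2: RHS = -59 is not a perfect cube.
  y = 3: RHS = 256 is not a perfect cube.
  y = -3: RHS = -230 is not a perfect cube.
Continuing the search up to |y| = 30 finds no solutions either.
No (x, y) in the scanned range satisfies the equation.

No integer solutions with |y| ≤ 30.
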